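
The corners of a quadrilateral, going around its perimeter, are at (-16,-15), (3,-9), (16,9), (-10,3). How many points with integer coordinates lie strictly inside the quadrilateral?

344

By the shoelace formula, twice the signed area is |((-16)·(-9) − 3·(-15)) + (3·9 − 16·(-9)) + (16·3 − (-10)·9) + ((-10)·(-15) − (-16)·3)| = 696, so the area is 348.
Along each edge there are gcd(|Δx|,|Δy|)+1 lattice points, so counting each shared vertex once the boundary has gcd(19,6) + gcd(13,18) + gcd(26,6) + gcd(6,18) = 1+1+2+6 = 10.
By Pick's theorem A = I + B/2 − 1, so I = 348 − 10/2 + 1 = 344.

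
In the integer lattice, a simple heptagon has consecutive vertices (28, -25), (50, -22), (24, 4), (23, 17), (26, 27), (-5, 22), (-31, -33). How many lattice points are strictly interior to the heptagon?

2540

The shoelace formula gives twice the area as |(28·(-22) − 50·(-25)) + (50·4 − 24·(-22)) + (24·17 − 23·4) + (23·27 − 26·17) + (26·22 − (-5)·27) + ((-5)·(-33) − (-31)·22) + ((-31)·(-25) − 28·(-33))| = 5110, so the area is 2555.
Summing gcd(|Δx|,|Δy|) over the edges gives the boundary count: gcd(22,3) + gcd(26,26) + gcd(1,13) + gcd(3,10) + gcd(31,5) + gcd(26,55) + gcd(59,8) = 1+26+1+1+1+1+1 = 32.
By Pick's theorem A = I + B/2 − 1, so I = 2555 − 32/2 + 1 = 2540.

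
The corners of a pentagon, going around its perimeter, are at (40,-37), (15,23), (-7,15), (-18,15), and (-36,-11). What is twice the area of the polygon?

The shoelace formula gives twice the area as |(40·23 − 15·(-37)) + (15·15 − (-7)·23) + ((-7)·15 − (-18)·15) + ((-18)·(-11) − (-36)·15) + ((-36)·(-37) − 40·(-11))| = 4536, so the area is 2268.

4536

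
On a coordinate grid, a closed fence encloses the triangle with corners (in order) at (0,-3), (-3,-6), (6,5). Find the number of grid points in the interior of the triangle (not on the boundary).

The shoelace formula gives twice the area as |(0·(-6) − (-3)·(-3)) + ((-3)·5 − 6·(-6)) + (6·(-3) − 0·5)| = 6, so the area is 3.
The number of boundary lattice points is Σ gcd(|Δx|,|Δy|) = gcd(3,3) + gcd(9,11) + gcd(6,8) = 3+1+2 = 6.
By Pick's theorem A = I + B/2 − 1, so I = 3 − 6/2 + 1 = 1.

1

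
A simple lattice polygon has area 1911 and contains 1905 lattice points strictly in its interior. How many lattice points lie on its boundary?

14

Pick's theorem gives A = I + B/2 − 1, so B = 2(A − I + 1) = 2(1911 − 1905 + 1) = 14.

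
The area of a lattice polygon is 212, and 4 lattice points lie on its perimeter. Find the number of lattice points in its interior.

From Pick's theorem, I = A − B/2 + 1 = 212 − 4/2 + 1 = 211.

211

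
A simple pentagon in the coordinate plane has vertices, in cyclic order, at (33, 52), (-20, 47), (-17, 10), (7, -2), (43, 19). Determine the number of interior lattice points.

2483

Using the shoelace formula, 2A = |(33·47 − (-20)·52) + ((-20)·10 − (-17)·47) + ((-17)·(-2) − 7·10) + (7·19 − 43·(-2)) + (43·52 − 33·19)| = 4982, so the area is 2491.
Along each edge there are gcd(|Δx|,|Δy|)+1 lattice points, so counting each shared vertex once the boundary has gcd(53,5) + gcd(3,37) + gcd(24,12) + gcd(36,21) + gcd(10,33) = 1+1+12+3+1 = 18.
Pick's theorem gives I = A − B/2 + 1 = 2491 − 18/2 + 1 = 2483.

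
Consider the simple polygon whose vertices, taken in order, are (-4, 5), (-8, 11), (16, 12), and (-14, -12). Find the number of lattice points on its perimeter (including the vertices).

10

Summing gcd(|Δx|,|Δy|) over the edges gives the boundary count: gcd(4,6) + gcd(24,1) + gcd(30,24) + gcd(10,17) = 2+1+6+1 = 10.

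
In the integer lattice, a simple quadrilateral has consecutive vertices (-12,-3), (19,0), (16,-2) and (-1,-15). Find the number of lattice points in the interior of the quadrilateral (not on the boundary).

199

By the shoelace formula, twice the signed area is |((-12)·0 − 19·(-3)) + (19·(-2) − 16·0) + (16·(-15) − (-1)·(-2)) + ((-1)·(-3) − (-12)·(-15))| = 400, so the area is 200.
The number of boundary lattice points is Σ gcd(|Δx|,|Δy|) = gcd(31,3) + gcd(3,2) + gcd(17,13) + gcd(11,12) = 1+1+1+1 = 4.
Pick's theorem gives I = A − B/2 + 1 = 200 − 4/2 + 1 = 199.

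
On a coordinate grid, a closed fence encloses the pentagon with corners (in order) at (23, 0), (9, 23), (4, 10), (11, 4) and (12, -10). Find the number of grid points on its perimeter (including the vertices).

5

Summing gcd(|Δx|,|Δy|) over the edges gives the boundary count: gcd(14,23) + gcd(5,13) + gcd(7,6) + gcd(1,14) + gcd(11,10) = 1+1+1+1+1 = 5.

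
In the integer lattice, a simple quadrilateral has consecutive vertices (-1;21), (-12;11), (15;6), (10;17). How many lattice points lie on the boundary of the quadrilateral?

4

The number of boundary lattice points is Σ gcd(|Δx|,|Δy|) = gcd(11,10) + gcd(27,5) + gcd(5,11) + gcd(11,4) = 1+1+1+1 = 4.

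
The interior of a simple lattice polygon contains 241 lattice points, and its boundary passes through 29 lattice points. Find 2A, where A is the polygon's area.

509

By Pick's theorem, A = I + B/2 − 1 = 241 + 29/2 − 1 = 509/2.
Hence 2A = 509.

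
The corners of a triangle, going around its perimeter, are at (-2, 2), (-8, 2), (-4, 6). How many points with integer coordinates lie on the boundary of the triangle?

12

Summing gcd(|Δx|,|Δy|) over the edges gives the boundary count: gcd(6,0) + gcd(4,4) + gcd(2,4) = 6+4+2 = 12.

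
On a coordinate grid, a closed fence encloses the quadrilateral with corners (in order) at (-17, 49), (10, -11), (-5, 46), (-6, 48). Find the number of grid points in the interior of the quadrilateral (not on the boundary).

327

By the shoelace formula, twice the signed area is |[(-17)·(-11) − 10·49] + [10·46 − (-5)·(-11)] + [(-5)·48 − (-6)·46] + [(-6)·49 − (-17)·48]| = 660, so the area is 330.
Summing gcd(|Δx|,|Δy|) over the edges gives the boundary count: gcd(27,60) + gcd(15,57) + gcd(1,2) + gcd(11,1) = 3+3+1+1 = 8.
Pick's theorem gives I = A − B/2 + 1 = 330 − 8/2 + 1 = 327.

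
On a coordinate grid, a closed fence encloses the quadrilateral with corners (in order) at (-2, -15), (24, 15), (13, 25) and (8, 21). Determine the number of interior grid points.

Using the shoelace formula, 2A = |[(-2)·15 − 24·(-15)] + [24·25 − 13·15] + [13·21 − 8·25] + [8·(-15) − (-2)·21]| = 730, so the area is 365.
Along each edge there are gcd(|Δx|,|Δy|)+1 lattice points, so counting each shared vertex once the boundary has gcd(26,30) + gcd(11,10) + gcd(5,4) + gcd(10,36) = 2+1+1+2 = 6.
Pick's theorem gives I = A − B/2 + 1 = 365 − 6/2 + 1 = 363.

363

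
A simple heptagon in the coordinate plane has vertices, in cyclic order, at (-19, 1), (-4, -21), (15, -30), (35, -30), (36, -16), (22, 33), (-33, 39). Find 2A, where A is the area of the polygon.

6153

Using the shoelace formula, 2A = |((-19)·(-21) − (-4)·1) + ((-4)·(-30) − 15·(-21)) + (15·(-30) − 35·(-30)) + (35·(-16) − 36·(-30)) + (36·33 − 22·(-16)) + (22·39 − (-33)·33) + ((-33)·1 − (-19)·39)| = 6153, so the area is 3076.5.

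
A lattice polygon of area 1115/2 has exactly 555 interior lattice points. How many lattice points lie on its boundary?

7

Pick's theorem gives A = I + B/2 − 1, so B = 2(A − I + 1) = 2(1115/2 − 555 + 1) = 7.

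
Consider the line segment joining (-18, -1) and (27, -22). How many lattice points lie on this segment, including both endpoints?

4

The number of lattice points on a segment between lattice points is gcd(|Δx|,|Δy|) + 1 = gcd(45,21) + 1 = 3 + 1 = 4.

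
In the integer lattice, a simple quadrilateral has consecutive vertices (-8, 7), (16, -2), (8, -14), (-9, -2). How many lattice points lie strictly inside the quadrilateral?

The shoelace formula gives twice the area as |[(-8)·(-2) − 16·7] + [16·(-14) − 8·(-2)] + [8·(-2) − (-9)·(-14)] + [(-9)·7 − (-8)·(-2)]| = 525, so the area is 525/2.
Along each edge there are gcd(|Δx|,|Δy|)+1 lattice points, so counting each shared vertex once the boundary has gcd(24,9) + gcd(8,12) + gcd(17,12) + gcd(1,9) = 3+4+1+1 = 9.
By Pick's theorem A = I + B/2 − 1, so I = 525/2 − 9/2 + 1 = 259.

259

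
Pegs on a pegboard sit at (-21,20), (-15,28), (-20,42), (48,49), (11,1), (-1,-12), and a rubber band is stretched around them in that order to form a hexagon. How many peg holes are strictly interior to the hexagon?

2120

By the shoelace formula, twice the signed area is |((-21)·28 − (-15)·20) + ((-15)·42 − (-20)·28) + ((-20)·49 − 48·42) + (48·1 − 11·49) + (11·(-12) − (-1)·1) + ((-1)·20 − (-21)·(-12))| = 4248, so the area is 2124.
Along each edge there are gcd(|Δx|,|Δy|)+1 lattice points, so counting each shared vertex once the boundary has gcd(6,8) + gcd(5,14) + gcd(68,7) + gcd(37,48) + gcd(12,13) + gcd(20,32) = 2+1+1+1+1+4 = 10.
Pick's theorem gives I = A − B/2 + 1 = 2124 − 10/2 + 1 = 2120.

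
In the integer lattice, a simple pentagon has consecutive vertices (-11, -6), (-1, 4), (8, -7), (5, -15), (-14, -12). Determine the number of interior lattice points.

Using the shoelace formula, 2A = |((-11)·4 − (-1)·(-6)) + ((-1)·(-7) − 8·4) + (8·(-15) − 5·(-7)) + (5·(-12) − (-14)·(-15)) + ((-14)·(-6) − (-11)·(-12))| = 478, so the area is 239.
Summing gcd(|Δx|,|Δy|) over the edges gives the boundary count: gcd(10,10) + gcd(9,11) + gcd(3,8) + gcd(19,3) + gcd(3,6) = 10+1+1+1+3 = 16.
By Pick's theorem A = I + B/2 − 1, so I = 239 − 16/2 + 1 = 232.

232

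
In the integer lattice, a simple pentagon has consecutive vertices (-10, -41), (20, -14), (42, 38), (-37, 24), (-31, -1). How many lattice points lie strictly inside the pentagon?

The shoelace formula gives twice the area as |[(-10)·(-14) − 20·(-41)] + [20·38 − 42·(-14)] + [42·24 − (-37)·38] + [(-37)·(-1) − (-31)·24] + [(-31)·(-41) − (-10)·(-1)]| = 6764, so the area is 3382.
Along each edge there are gcd(|Δx|,|Δy|)+1 lattice points, so counting each shared vertex once the boundary has gcd(30,27) + gcd(22,52) + gcd(79,14) + gcd(6,25) + gcd(21,40) = 3+2+1+1+1 = 8.
Pick's theorem gives I = A − B/2 + 1 = 3382 − 8/2 + 1 = 3379.

3379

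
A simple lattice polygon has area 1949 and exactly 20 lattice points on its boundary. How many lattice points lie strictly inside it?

1940

From Pick's theorem, I = A − B/2 + 1 = 1949 − 20/2 + 1 = 1940.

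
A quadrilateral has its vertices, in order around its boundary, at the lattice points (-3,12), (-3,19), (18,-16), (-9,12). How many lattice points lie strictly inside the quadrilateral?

By the shoelace formula, twice the signed area is |[(-3)·19 − (-3)·12] + [(-3)·(-16) − 18·19] + [18·12 − (-9)·(-16)] + [(-9)·12 − (-3)·12]| = 315, so the area is 315/2.
Summing gcd(|Δx|,|Δy|) over the edges gives the boundary count: gcd(0,7) + gcd(21,35) + gcd(27,28) + gcd(6,0) = 7+7+1+6 = 21.
By Pick's theorem A = I + B/2 − 1, so I = 315/2 − 21/2 + 1 = 148.

148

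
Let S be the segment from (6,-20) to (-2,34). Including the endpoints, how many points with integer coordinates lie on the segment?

The number of lattice points on a segment between lattice points is gcd(|Δx|,|Δy|) + 1 = gcd(8,54) + 1 = 2 + 1 = 3.

3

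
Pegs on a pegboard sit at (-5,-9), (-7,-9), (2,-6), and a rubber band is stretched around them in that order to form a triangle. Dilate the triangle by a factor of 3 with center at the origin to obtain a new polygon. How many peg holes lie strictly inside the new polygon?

By the shoelace formula, twice the signed area is |((-5)·(-9) − (-7)·(-9)) + ((-7)·(-6) − 2·(-9)) + (2·(-9) − (-5)·(-6))| = 6, so the area is 3.
The number of boundary lattice points is Σ gcd(|Δx|,|Δy|) = gcd(2,0) + gcd(9,3) + gcd(7,3) = 2+3+1 = 6.
Scaling by 3 multiplies the area by 3² = 9 (so the new area is 27) and multiplies the boundary lattice-point count by 3, giving 18.
By Pick's theorem, the interior count of the dilated polygon is 27 − 18/2 + 1 = 19.

19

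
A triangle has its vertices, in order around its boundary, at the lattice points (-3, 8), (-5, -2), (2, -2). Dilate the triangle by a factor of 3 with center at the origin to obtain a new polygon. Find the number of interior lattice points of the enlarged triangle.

The shoelace formula gives twice the area as |[(-3)·(-2) − (-5)·8] + [(-5)·(-2) − 2·(-2)] + [2·8 − (-3)·(-2)]| = 70, so the area is 35.
The number of boundary lattice points is Σ gcd(|Δx|,|Δy|) = gcd(2,10) + gcd(7,0) + gcd(5,10) = 2+7+5 = 14.
Scaling by 3 multiplies the area by 3² = 9 (so the new area is 315) and multiplies the boundary lattice-point count by 3, giving 42.
By Pick's theorem, the interior count of the dilated polygon is 315 − 42/2 + 1 = 295.

295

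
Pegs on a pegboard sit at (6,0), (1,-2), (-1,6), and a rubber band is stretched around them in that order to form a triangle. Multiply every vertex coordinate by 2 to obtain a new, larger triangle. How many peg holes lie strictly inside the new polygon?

Using the shoelace formula, 2A = |[6·(-2) − 1·0] + [1·6 − (-1)·(-2)] + [(-1)·0 − 6·6]| = 44, so the area is 22.
Summing gcd(|Δx|,|Δy|) over the edges gives the boundary count: gcd(5,2) + gcd(2,8) + gcd(7,6) = 1+2+1 = 4.
Scaling by 2 multiplies the area by 2² = 4 (so the new area is 88) and multiplies the boundary lattice-point count by 2, giving 8.
By Pick's theorem, the interior count of the dilated polygon is 88 − 8/2 + 1 = 85.

85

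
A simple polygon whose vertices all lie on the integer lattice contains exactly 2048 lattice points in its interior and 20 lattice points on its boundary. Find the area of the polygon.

2057

By Pick's theorem, A = I + B/2 − 1 = 2048 + 20/2 − 1 = 2057.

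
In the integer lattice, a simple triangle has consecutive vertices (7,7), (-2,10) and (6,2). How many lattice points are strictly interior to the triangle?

19

The shoelace formula gives twice the area as |(7·10 − (-2)·7) + ((-2)·2 − 6·10) + (6·7 − 7·2)| = 48, so the area is 24.
Summing gcd(|Δx|,|Δy|) over the edges gives the boundary count: gcd(9,3) + gcd(8,8) + gcd(1,5) = 3+8+1 = 12.
Pick's theorem gives I = A − B/2 + 1 = 24 − 12/2 + 1 = 19.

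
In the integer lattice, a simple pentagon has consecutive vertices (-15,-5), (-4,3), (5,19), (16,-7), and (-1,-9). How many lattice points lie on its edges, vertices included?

Summing gcd(|Δx|,|Δy|) over the edges gives the boundary count: gcd(11,8) + gcd(9,16) + gcd(11,26) + gcd(17,2) + gcd(14,4) = 1+1+1+1+2 = 6.

6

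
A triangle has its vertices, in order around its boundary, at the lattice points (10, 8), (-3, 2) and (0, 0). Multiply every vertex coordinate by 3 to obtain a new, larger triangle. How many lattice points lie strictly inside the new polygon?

Using the shoelace formula, 2A = |(10·2 − (-3)·8) + ((-3)·0 − 0·2) + (0·8 − 10·0)| = 44, so the area is 22.
Summing gcd(|Δx|,|Δy|) over the edges gives the boundary count: gcd(13,6) + gcd(3,2) + gcd(10,8) = 1+1+2 = 4.
Scaling by 3 multiplies the area by 3² = 9 (so the new area is 198) and multiplies the boundary lattice-point count by 3, giving 12.
By Pick's theorem, the interior count of the dilated polygon is 198 − 12/2 + 1 = 193.

193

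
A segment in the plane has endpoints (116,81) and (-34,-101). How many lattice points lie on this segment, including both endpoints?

3

The number of lattice points on a segment between lattice points is gcd(|Δx|,|Δy|) + 1 = gcd(150,182) + 1 = 2 + 1 = 3.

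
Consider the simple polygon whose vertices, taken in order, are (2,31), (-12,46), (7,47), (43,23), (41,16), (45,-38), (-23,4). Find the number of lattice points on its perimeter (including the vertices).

20

Summing gcd(|Δx|,|Δy|) over the edges gives the boundary count: gcd(14,15) + gcd(19,1) + gcd(36,24) + gcd(2,7) + gcd(4,54) + gcd(68,42) + gcd(25,27) = 1+1+12+1+2+2+1 = 20.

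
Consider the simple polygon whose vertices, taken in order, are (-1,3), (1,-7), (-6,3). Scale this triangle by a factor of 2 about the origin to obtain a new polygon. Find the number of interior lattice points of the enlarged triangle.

The shoelace formula gives twice the area as |((-1)·(-7) − 1·3) + (1·3 − (-6)·(-7)) + ((-6)·3 − (-1)·3)| = 50, so the area is 25.
The number of boundary lattice points is Σ gcd(|Δx|,|Δy|) = gcd(2,10) + gcd(7,10) + gcd(5,0) = 2+1+5 = 8.
Scaling by 2 multiplies the area by 2² = 4 (so the new area is 100) and multiplies the boundary lattice-point count by 2, giving 16.
By Pick's theorem, the interior count of the dilated polygon is 100 − 16/2 + 1 = 93.

93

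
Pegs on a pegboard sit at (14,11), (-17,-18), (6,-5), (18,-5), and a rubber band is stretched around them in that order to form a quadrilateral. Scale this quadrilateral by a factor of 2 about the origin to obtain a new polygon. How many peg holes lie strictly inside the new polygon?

By the shoelace formula, twice the signed area is |[14·(-18) − (-17)·11] + [(-17)·(-5) − 6·(-18)] + [6·(-5) − 18·(-5)] + [18·11 − 14·(-5)]| = 456, so the area is 228.
Along each edge there are gcd(|Δx|,|Δy|)+1 lattice points, so counting each shared vertex once the boundary has gcd(31,29) + gcd(23,13) + gcd(12,0) + gcd(4,16) = 1+1+12+4 = 18.
Scaling by 2 multiplies the area by 2² = 4 (so the new area is 912) and multiplies the boundary lattice-point count by 2, giving 36.
By Pick's theorem, the interior count of the dilated polygon is 912 − 36/2 + 1 = 895.

895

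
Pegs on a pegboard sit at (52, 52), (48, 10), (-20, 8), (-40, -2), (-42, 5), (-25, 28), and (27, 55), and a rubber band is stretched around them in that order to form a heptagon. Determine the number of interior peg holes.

The shoelace formula gives twice the area as |(52·10 − 48·52) + (48·8 − (-20)·10) + ((-20)·(-2) − (-40)·8) + ((-40)·5 − (-42)·(-2)) + ((-42)·28 − (-25)·5) + ((-25)·55 − 27·28) + (27·52 − 52·55)| = 5954, so the area is 2977.
Summing gcd(|Δx|,|Δy|) over the edges gives the boundary count: gcd(4,42) + gcd(68,2) + gcd(20,10) + gcd(2,7) + gcd(17,23) + gcd(52,27) + gcd(25,3) = 2+2+10+1+1+1+1 = 18.
Pick's theorem gives I = A − B/2 + 1 = 2977 − 18/2 + 1 = 2969.

2969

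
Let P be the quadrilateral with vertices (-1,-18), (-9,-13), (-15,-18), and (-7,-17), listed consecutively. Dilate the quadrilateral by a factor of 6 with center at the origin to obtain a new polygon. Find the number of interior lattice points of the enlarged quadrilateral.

Using the shoelace formula, 2A = |[(-1)·(-13) − (-9)·(-18)] + [(-9)·(-18) − (-15)·(-13)] + [(-15)·(-17) − (-7)·(-18)] + [(-7)·(-18) − (-1)·(-17)]| = 56, so the area is 28.
Along each edge there are gcd(|Δx|,|Δy|)+1 lattice points, so counting each shared vertex once the boundary has gcd(8,5) + gcd(6,5) + gcd(8,1) + gcd(6,1) = 1+1+1+1 = 4.
Scaling by 6 multiplies the area by 6² = 36 (so the new area is 1008) and multiplies the boundary lattice-point count by 6, giving 24.
By Pick's theorem, the interior count of the dilated polygon is 1008 − 24/2 + 1 = 997.

997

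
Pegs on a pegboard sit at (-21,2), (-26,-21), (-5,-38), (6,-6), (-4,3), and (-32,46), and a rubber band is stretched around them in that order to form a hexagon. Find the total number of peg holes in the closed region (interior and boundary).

By the shoelace formula, twice the signed area is |((-21)·(-21) − (-26)·2) + ((-26)·(-38) − (-5)·(-21)) + ((-5)·(-6) − 6·(-38)) + (6·3 − (-4)·(-6)) + ((-4)·46 − (-32)·3) + ((-32)·2 − (-21)·46)| = 2442, so the area is 1221.
The number of boundary lattice points is Σ gcd(|Δx|,|Δy|) = gcd(5,23) + gcd(21,17) + gcd(11,32) + gcd(10,9) + gcd(28,43) + gcd(11,44) = 1+1+1+1+1+11 = 16.
Pick's theorem gives I = A − B/2 + 1 = 1221 − 16/2 + 1 = 1214, so the closed region contains I + B = 1214 + 16 = 1230 lattice points.

1230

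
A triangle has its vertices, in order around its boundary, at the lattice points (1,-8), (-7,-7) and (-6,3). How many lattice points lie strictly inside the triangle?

40

Using the shoelace formula, 2A = |(1·(-7) − (-7)·(-8)) + ((-7)·3 − (-6)·(-7)) + ((-6)·(-8) − 1·3)| = 81, so the area is 81/2.
The number of boundary lattice points is Σ gcd(|Δx|,|Δy|) = gcd(8,1) + gcd(1,10) + gcd(7,11) = 1+1+1 = 3.
By Pick's theorem A = I + B/2 − 1, so I = 81/2 − 3/2 + 1 = 40.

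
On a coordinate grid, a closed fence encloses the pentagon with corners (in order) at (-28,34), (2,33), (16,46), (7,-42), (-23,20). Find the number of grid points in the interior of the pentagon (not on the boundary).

The shoelace formula gives twice the area as |((-28)·33 − 2·34) + (2·46 − 16·33) + (16·(-42) − 7·46) + (7·20 − (-23)·(-42)) + ((-23)·34 − (-28)·20)| = 3470, so the area is 1735.
The number of boundary lattice points is Σ gcd(|Δx|,|Δy|) = gcd(30,1) + gcd(14,13) + gcd(9,88) + gcd(30,62) + gcd(5,14) = 1+1+1+2+1 = 6.
Pick's theorem gives I = A − B/2 + 1 = 1735 − 6/2 + 1 = 1733.

1733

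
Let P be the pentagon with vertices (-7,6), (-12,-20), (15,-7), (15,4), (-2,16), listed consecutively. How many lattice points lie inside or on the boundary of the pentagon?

The shoelace formula gives twice the area as |((-7)·(-20) − (-12)·6) + ((-12)·(-7) − 15·(-20)) + (15·4 − 15·(-7)) + (15·16 − (-2)·4) + ((-2)·6 − (-7)·16)| = 1109, so the area is 1109/2.
Along each edge there are gcd(|Δx|,|Δy|)+1 lattice points, so counting each shared vertex once the boundary has gcd(5,26) + gcd(27,13) + gcd(0,11) + gcd(17,12) + gcd(5,10) = 1+1+11+1+5 = 19.
Pick's theorem gives I = A − B/2 + 1 = 1109/2 − 19/2 + 1 = 546, so the closed region contains I + B = 546 + 19 = 565 lattice points.

565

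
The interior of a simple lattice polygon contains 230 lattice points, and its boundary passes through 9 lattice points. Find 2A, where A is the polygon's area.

467

By Pick's theorem, A = I + B/2 − 1 = 230 + 9/2 − 1 = 467/2.
Hence 2A = 467.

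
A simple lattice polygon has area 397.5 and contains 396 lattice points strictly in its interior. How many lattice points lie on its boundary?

Pick's theorem gives A = I + B/2 − 1, so B = 2(A − I + 1) = 2(397.5 − 396 + 1) = 5.

5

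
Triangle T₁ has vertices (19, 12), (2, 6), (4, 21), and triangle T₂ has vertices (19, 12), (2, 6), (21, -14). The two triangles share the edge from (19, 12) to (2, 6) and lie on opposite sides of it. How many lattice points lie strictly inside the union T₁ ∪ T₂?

The union is the simple quadrilateral with vertices (19, 12), (4, 21), (2, 6), (21, -14) in order.
The shoelace formula gives twice the area as |(19·21 − 4·12) + (4·6 − 2·21) + (2·(-14) − 21·6) + (21·12 − 19·(-14))| = 697, so the area is 697/2.
Summing gcd(|Δx|,|Δy|) over the edges gives the boundary count: gcd(15,9) + gcd(2,15) + gcd(19,20) + gcd(2,26) = 3+1+1+2 = 7.
By Pick's theorem I = A − B/2 + 1 = 697/2 − 7/2 + 1 = 346.

346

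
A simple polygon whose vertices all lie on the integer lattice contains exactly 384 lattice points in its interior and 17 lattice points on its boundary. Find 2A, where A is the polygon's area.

By Pick's theorem, A = I + B/2 − 1 = 384 + 17/2 − 1 = 783/2.
Hence 2A = 783.

783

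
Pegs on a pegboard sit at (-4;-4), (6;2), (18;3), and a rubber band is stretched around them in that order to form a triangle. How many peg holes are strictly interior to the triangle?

30

By the shoelace formula, twice the signed area is |[(-4)·2 − 6·(-4)] + [6·3 − 18·2] + [18·(-4) − (-4)·3]| = 62, so the area is 31.
Summing gcd(|Δx|,|Δy|) over the edges gives the boundary count: gcd(10,6) + gcd(12,1) + gcd(22,7) = 2+1+1 = 4.
Pick's theorem gives I = A − B/2 + 1 = 31 − 4/2 + 1 = 30.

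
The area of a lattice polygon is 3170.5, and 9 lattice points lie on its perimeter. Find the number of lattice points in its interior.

Pick's theorem A = I + B/2 − 1 rearranges to I = A − B/2 + 1 = 3170.5 − 9/2 + 1 = 3167.

3167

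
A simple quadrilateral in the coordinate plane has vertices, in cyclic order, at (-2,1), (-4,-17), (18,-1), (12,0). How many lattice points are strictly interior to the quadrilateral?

184

Using the shoelace formula, 2A = |((-2)·(-17) − (-4)·1) + ((-4)·(-1) − 18·(-17)) + (18·0 − 12·(-1)) + (12·1 − (-2)·0)| = 372, so the area is 186.
The number of boundary lattice points is Σ gcd(|Δx|,|Δy|) = gcd(2,18) + gcd(22,16) + gcd(6,1) + gcd(14,1) = 2+2+1+1 = 6.
By Pick's theorem A = I + B/2 − 1, so I = 186 − 6/2 + 1 = 184.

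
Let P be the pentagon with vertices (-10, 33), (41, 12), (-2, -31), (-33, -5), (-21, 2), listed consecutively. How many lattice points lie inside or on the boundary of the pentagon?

2314

The shoelace formula gives twice the area as |[(-10)·12 − 41·33] + [41·(-31) − (-2)·12] + [(-2)·(-5) − (-33)·(-31)] + [(-33)·2 − (-21)·(-5)] + [(-21)·33 − (-10)·2]| = 4577, so the area is 4577/2.
Along each edge there are gcd(|Δx|,|Δy|)+1 lattice points, so counting each shared vertex once the boundary has gcd(51,21) + gcd(43,43) + gcd(31,26) + gcd(12,7) + gcd(11,31) = 3+43+1+1+1 = 49.
Pick's theorem gives I = A − B/2 + 1 = 4577/2 − 49/2 + 1 = 2265, so the closed region contains I + B = 2265 + 49 = 2314 lattice points.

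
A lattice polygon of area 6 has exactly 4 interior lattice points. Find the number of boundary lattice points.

6

Pick's theorem gives A = I + B/2 − 1, so B = 2(A − I + 1) = 2(6 − 4 + 1) = 6.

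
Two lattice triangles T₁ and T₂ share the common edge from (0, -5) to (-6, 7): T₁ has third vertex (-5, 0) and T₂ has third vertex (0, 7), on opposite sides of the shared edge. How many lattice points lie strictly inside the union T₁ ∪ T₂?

40

The union is the simple quadrilateral with vertices (0, -5), (-5, 0), (-6, 7), (0, 7) in order.
Using the shoelace formula, 2A = |(0·0 − (-5)·(-5)) + ((-5)·7 − (-6)·0) + ((-6)·7 − 0·7) + (0·(-5) − 0·7)| = 102, so the area is 51.
Along each edge there are gcd(|Δx|,|Δy|)+1 lattice points, so counting each shared vertex once the boundary has gcd(5,5) + gcd(1,7) + gcd(6,0) + gcd(0,12) = 5+1+6+12 = 24.
By Pick's theorem I = A − B/2 + 1 = 51 − 24/2 + 1 = 40.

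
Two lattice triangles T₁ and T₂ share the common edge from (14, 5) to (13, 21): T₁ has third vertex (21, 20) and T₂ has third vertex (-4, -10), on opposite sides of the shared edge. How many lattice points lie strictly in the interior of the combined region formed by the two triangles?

The union is the simple quadrilateral with vertices (14, 5), (21, 20), (13, 21), (-4, -10) in order.
The shoelace formula gives twice the area as |[14·20 − 21·5] + [21·21 − 13·20] + [13·(-10) − (-4)·21] + [(-4)·5 − 14·(-10)]| = 430, so the area is 215.
Summing gcd(|Δx|,|Δy|) over the edges gives the boundary count: gcd(7,15) + gcd(8,1) + gcd(17,31) + gcd(18,15) = 1+1+1+3 = 6.
By Pick's theorem I = A − B/2 + 1 = 215 − 6/2 + 1 = 213.

213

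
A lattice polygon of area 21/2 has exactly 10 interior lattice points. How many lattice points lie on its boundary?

Pick's theorem gives A = I + B/2 − 1, so B = 2(A − I + 1) = 2(21/2 − 10 + 1) = 3.

3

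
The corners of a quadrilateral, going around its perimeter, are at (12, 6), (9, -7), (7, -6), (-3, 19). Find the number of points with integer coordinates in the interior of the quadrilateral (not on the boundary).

134

Using the shoelace formula, 2A = |[12·(-7) − 9·6] + [9·(-6) − 7·(-7)] + [7·19 − (-3)·(-6)] + [(-3)·6 − 12·19]| = 274, so the area is 137.
Along each edge there are gcd(|Δx|,|Δy|)+1 lattice points, so counting each shared vertex once the boundary has gcd(3,13) + gcd(2,1) + gcd(10,25) + gcd(15,13) = 1+1+5+1 = 8.
By Pick's theorem A = I + B/2 − 1, so I = 137 − 8/2 + 1 = 134.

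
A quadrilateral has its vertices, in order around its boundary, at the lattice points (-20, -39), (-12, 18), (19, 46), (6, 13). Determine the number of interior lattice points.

Using the shoelace formula, 2A = |[(-20)·18 − (-12)·(-39)] + [(-12)·46 − 19·18] + [19·13 − 6·46] + [6·(-39) − (-20)·13]| = 1725, so the area is 1725/2.
Summing gcd(|Δx|,|Δy|) over the edges gives the boundary count: gcd(8,57) + gcd(31,28) + gcd(13,33) + gcd(26,52) = 1+1+1+26 = 29.
Pick's theorem gives I = A − B/2 + 1 = 1725/2 − 29/2 + 1 = 849.

849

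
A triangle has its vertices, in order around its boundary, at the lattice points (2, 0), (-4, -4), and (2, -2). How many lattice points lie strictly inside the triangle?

Using the shoelace formula, 2A = |[2·(-4) − (-4)·0] + [(-4)·(-2) − 2·(-4)] + [2·0 − 2·(-2)]| = 12, so the area is 6.
Summing gcd(|Δx|,|Δy|) over the edges gives the boundary count: gcd(6,4) + gcd(6,2) + gcd(0,2) = 2+2+2 = 6.
By Pick's theorem A = I + B/2 − 1, so I = 6 − 6/2 + 1 = 4.

4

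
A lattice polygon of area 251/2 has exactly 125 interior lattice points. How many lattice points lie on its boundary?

3

Pick's theorem gives A = I + B/2 − 1, so B = 2(A − I + 1) = 2(251/2 − 125 + 1) = 3.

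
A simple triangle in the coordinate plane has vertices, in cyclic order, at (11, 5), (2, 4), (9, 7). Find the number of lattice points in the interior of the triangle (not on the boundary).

The shoelace formula gives twice the area as |[11·4 − 2·5] + [2·7 − 9·4] + [9·5 − 11·7]| = 20, so the area is 10.
Summing gcd(|Δx|,|Δy|) over the edges gives the boundary count: gcd(9,1) + gcd(7,3) + gcd(2,2) = 1+1+2 = 4.
By Pick's theorem A = I + B/2 − 1, so I = 10 − 4/2 + 1 = 9.

9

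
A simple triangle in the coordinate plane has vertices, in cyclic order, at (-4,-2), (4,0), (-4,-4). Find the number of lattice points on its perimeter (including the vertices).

8

The number of boundary lattice points is Σ gcd(|Δx|,|Δy|) = gcd(8,2) + gcd(8,4) + gcd(0,2) = 2+4+2 = 8.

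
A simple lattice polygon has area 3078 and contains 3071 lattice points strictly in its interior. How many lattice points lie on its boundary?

16

Pick's theorem gives A = I + B/2 − 1, so B = 2(A − I + 1) = 2(3078 − 3071 + 1) = 16.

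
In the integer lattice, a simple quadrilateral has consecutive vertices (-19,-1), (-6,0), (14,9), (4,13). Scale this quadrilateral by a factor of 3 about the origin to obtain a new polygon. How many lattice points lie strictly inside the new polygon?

1474

By the shoelace formula, twice the signed area is |[(-19)·0 − (-6)·(-1)] + [(-6)·9 − 14·0] + [14·13 − 4·9] + [4·(-1) − (-19)·13]| = 329, so the area is 329/2.
The number of boundary lattice points is Σ gcd(|Δx|,|Δy|) = gcd(13,1) + gcd(20,9) + gcd(10,4) + gcd(23,14) = 1+1+2+1 = 5.
Scaling by 3 multiplies the area by 3² = 9 (so the new area is 1480.5) and multiplies the boundary lattice-point count by 3, giving 15.
By Pick's theorem, the interior count of the dilated polygon is 1480.5 − 15/2 + 1 = 1474.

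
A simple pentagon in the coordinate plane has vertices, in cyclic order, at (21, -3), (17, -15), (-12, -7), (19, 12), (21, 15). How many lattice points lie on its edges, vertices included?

Summing gcd(|Δx|,|Δy|) over the edges gives the boundary count: gcd(4,12) + gcd(29,8) + gcd(31,19) + gcd(2,3) + gcd(0,18) = 4+1+1+1+18 = 25.

25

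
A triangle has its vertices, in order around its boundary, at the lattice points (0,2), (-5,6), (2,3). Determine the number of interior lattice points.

Using the shoelace formula, 2A = |(0·6 − (-5)·2) + ((-5)·3 − 2·6) + (2·2 − 0·3)| = 13, so the area is 13/2.
The number of boundary lattice points is Σ gcd(|Δx|,|Δy|) = gcd(5,4) + gcd(7,3) + gcd(2,1) = 1+1+1 = 3.
Pick's theorem gives I = A − B/2 + 1 = 13/2 − 3/2 + 1 = 6.

6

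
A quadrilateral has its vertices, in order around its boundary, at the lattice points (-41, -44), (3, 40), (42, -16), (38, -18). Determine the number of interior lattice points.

The shoelace formula gives twice the area as |[(-41)·40 − 3·(-44)] + [3·(-16) − 42·40] + [42·(-18) − 38·(-16)] + [38·(-44) − (-41)·(-18)]| = 5794, so the area is 2897.
Along each edge there are gcd(|Δx|,|Δy|)+1 lattice points, so counting each shared vertex once the boundary has gcd(44,84) + gcd(39,56) + gcd(4,2) + gcd(79,26) = 4+1+2+1 = 8.
By Pick's theorem A = I + B/2 − 1, so I = 2897 − 8/2 + 1 = 2894.

2894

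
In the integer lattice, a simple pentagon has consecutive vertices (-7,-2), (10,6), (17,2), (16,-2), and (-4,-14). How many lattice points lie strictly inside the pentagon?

242

Using the shoelace formula, 2A = |[(-7)·6 − 10·(-2)] + [10·2 − 17·6] + [17·(-2) − 16·2] + [16·(-14) − (-4)·(-2)] + [(-4)·(-2) − (-7)·(-14)]| = 492, so the area is 246.
Summing gcd(|Δx|,|Δy|) over the edges gives the boundary count: gcd(17,8) + gcd(7,4) + gcd(1,4) + gcd(20,12) + gcd(3,12) = 1+1+1+4+3 = 10.
Pick's theorem gives I = A − B/2 + 1 = 246 − 10/2 + 1 = 242.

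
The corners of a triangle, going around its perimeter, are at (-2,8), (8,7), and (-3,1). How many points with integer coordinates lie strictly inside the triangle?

By the shoelace formula, twice the signed area is |[(-2)·7 − 8·8] + [8·1 − (-3)·7] + [(-3)·8 − (-2)·1]| = 71, so the area is 71/2.
Along each edge there are gcd(|Δx|,|Δy|)+1 lattice points, so counting each shared vertex once the boundary has gcd(10,1) + gcd(11,6) + gcd(1,7) = 1+1+1 = 3.
By Pick's theorem A = I + B/2 − 1, so I = 71/2 − 3/2 + 1 = 35.

35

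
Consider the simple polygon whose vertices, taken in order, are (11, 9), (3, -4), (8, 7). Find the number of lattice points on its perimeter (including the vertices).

Along each edge there are gcd(|Δx|,|Δy|)+1 lattice points, so counting each shared vertex once the boundary has gcd(8,13) + gcd(5,11) + gcd(3,2) = 1+1+1 = 3.

3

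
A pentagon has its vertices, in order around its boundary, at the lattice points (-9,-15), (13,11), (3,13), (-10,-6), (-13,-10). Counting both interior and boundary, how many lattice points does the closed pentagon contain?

240

By the shoelace formula, twice the signed area is |((-9)·11 − 13·(-15)) + (13·13 − 3·11) + (3·(-6) − (-10)·13) + ((-10)·(-10) − (-13)·(-6)) + ((-13)·(-15) − (-9)·(-10))| = 471, so the area is 235.5.
Summing gcd(|Δx|,|Δy|) over the edges gives the boundary count: gcd(22,26) + gcd(10,2) + gcd(13,19) + gcd(3,4) + gcd(4,5) = 2+2+1+1+1 = 7.
Pick's theorem gives I = A − B/2 + 1 = 235.5 − 7/2 + 1 = 233, so the closed region contains I + B = 233 + 7 = 240 lattice points.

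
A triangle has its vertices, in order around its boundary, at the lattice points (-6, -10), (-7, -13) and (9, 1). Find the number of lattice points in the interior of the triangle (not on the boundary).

16

Using the shoelace formula, 2A = |[(-6)·(-13) − (-7)·(-10)] + [(-7)·1 − 9·(-13)] + [9·(-10) − (-6)·1]| = 34, so the area is 17.
Summing gcd(|Δx|,|Δy|) over the edges gives the boundary count: gcd(1,3) + gcd(16,14) + gcd(15,11) = 1+2+1 = 4.
By Pick's theorem A = I + B/2 − 1, so I = 17 − 4/2 + 1 = 16.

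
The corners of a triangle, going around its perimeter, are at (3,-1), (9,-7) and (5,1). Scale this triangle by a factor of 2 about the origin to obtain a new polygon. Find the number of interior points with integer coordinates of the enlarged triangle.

Using the shoelace formula, 2A = |[3·(-7) − 9·(-1)] + [9·1 − 5·(-7)] + [5·(-1) − 3·1]| = 24, so the area is 12.
Along each edge there are gcd(|Δx|,|Δy|)+1 lattice points, so counting each shared vertex once the boundary has gcd(6,6) + gcd(4,8) + gcd(2,2) = 6+4+2 = 12.
Scaling by 2 multiplies the area by 2² = 4 (so the new area is 48) and multiplies the boundary lattice-point count by 2, giving 24.
By Pick's theorem, the interior count of the dilated polygon is 48 − 24/2 + 1 = 37.

37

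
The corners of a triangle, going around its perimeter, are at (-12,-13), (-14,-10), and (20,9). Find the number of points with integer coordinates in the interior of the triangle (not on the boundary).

The shoelace formula gives twice the area as |[(-12)·(-10) − (-14)·(-13)] + [(-14)·9 − 20·(-10)] + [20·(-13) − (-12)·9]| = 140, so the area is 70.
Along each edge there are gcd(|Δx|,|Δy|)+1 lattice points, so counting each shared vertex once the boundary has gcd(2,3) + gcd(34,19) + gcd(32,22) = 1+1+2 = 4.
By Pick's theorem A = I + B/2 − 1, so I = 70 − 4/2 + 1 = 69.

69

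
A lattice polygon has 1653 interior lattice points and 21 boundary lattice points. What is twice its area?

By Pick's theorem, A = I + B/2 − 1 = 1653 + 21/2 − 1 = 3325/2.
Hence 2A = 3325.

3325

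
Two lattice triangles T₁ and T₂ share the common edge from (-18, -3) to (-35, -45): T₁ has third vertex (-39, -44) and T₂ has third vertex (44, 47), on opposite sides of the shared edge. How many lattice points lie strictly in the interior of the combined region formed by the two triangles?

968

The union is the simple quadrilateral with vertices (-18, -3), (-39, -44), (-35, -45), (44, 47) in order.
Using the shoelace formula, 2A = |((-18)·(-44) − (-39)·(-3)) + ((-39)·(-45) − (-35)·(-44)) + ((-35)·47 − 44·(-45)) + (44·(-3) − (-18)·47)| = 1939, so the area is 1939/2.
Along each edge there are gcd(|Δx|,|Δy|)+1 lattice points, so counting each shared vertex once the boundary has gcd(21,41) + gcd(4,1) + gcd(79,92) + gcd(62,50) = 1+1+1+2 = 5.
By Pick's theorem I = A − B/2 + 1 = 1939/2 − 5/2 + 1 = 968.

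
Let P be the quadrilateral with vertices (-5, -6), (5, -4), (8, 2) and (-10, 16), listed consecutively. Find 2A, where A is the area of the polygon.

By the shoelace formula, twice the signed area is |[(-5)·(-4) − 5·(-6)] + [5·2 − 8·(-4)] + [8·16 − (-10)·2] + [(-10)·(-6) − (-5)·16]| = 380, so the area is 190.

380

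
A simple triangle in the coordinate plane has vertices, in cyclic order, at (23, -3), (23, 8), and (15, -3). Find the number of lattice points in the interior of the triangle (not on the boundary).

35

By the shoelace formula, twice the signed area is |(23·8 − 23·(-3)) + (23·(-3) − 15·8) + (15·(-3) − 23·(-3))| = 88, so the area is 44.
Summing gcd(|Δx|,|Δy|) over the edges gives the boundary count: gcd(0,11) + gcd(8,11) + gcd(8,0) = 11+1+8 = 20.
Pick's theorem gives I = A − B/2 + 1 = 44 − 20/2 + 1 = 35.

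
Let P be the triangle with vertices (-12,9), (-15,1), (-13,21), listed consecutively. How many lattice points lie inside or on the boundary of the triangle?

25

Using the shoelace formula, 2A = |[(-12)·1 − (-15)·9] + [(-15)·21 − (-13)·1] + [(-13)·9 − (-12)·21]| = 44, so the area is 22.
Summing gcd(|Δx|,|Δy|) over the edges gives the boundary count: gcd(3,8) + gcd(2,20) + gcd(1,12) = 1+2+1 = 4.
Pick's theorem gives I = A − B/2 + 1 = 22 − 4/2 + 1 = 21, so the closed region contains I + B = 21 + 4 = 25 lattice points.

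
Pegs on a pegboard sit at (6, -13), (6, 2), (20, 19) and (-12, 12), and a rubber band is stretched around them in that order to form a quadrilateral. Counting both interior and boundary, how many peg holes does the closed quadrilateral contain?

Using the shoelace formula, 2A = |[6·2 − 6·(-13)] + [6·19 − 20·2] + [20·12 − (-12)·19] + [(-12)·(-13) − 6·12]| = 716, so the area is 358.
Along each edge there are gcd(|Δx|,|Δy|)+1 lattice points, so counting each shared vertex once the boundary has gcd(0,15) + gcd(14,17) + gcd(32,7) + gcd(18,25) = 15+1+1+1 = 18.
Pick's theorem gives I = A − B/2 + 1 = 358 − 18/2 + 1 = 350, so the closed region contains I + B = 350 + 18 = 368 lattice points.

368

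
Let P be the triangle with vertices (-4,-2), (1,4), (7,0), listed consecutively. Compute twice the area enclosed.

Using the shoelace formula, 2A = |[(-4)·4 − 1·(-2)] + [1·0 − 7·4] + [7·(-2) − (-4)·0]| = 56, so the area is 28.

56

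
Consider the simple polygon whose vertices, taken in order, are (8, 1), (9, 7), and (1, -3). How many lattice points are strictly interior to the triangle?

By the shoelace formula, twice the signed area is |(8·7 − 9·1) + (9·(-3) − 1·7) + (1·1 − 8·(-3))| = 38, so the area is 19.
Along each edge there are gcd(|Δx|,|Δy|)+1 lattice points, so counting each shared vertex once the boundary has gcd(1,6) + gcd(8,10) + gcd(7,4) = 1+2+1 = 4.
Pick's theorem gives I = A − B/2 + 1 = 19 − 4/2 + 1 = 18.

18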